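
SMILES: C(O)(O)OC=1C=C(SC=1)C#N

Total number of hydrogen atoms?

Hydrogens are implicit in SMILES; fill each atom to its normal valence:
  2 × C (aromatic): 1 H each → 2
  2 × C (aromatic): no H
  2 × O: 1 H each → 2
  1 × C: 1 H
  1 × C: no H
  1 × N: no H
  1 × O: no H
  1 × S (aromatic): no H
  Total hydrogens = 5.

5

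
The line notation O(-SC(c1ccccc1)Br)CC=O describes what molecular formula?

C9H9BrO2S

Heavy atoms from the SMILES: 1 Br, 9 C, 2 O, 1 S.
Implicit hydrogens by atom environment:
  5 × C (aromatic): 1 H each → 5
  2 × C: 1 H each → 2
  2 × O: no H
  1 × Br: no H
  1 × C: 2 H
  1 × C (aromatic): no H
  1 × S: no H
  Total hydrogens = 9.
Molecular formula: C9H9BrO2S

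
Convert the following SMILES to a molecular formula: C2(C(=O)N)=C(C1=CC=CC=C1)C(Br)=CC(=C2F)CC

C15H13BrFNO

Heavy atoms from the SMILES: 1 Br, 15 C, 1 F, 1 N, 1 O.
Implicit hydrogens by atom environment:
  6 × C (aromatic): 1 H each → 6
  6 × C (aromatic): no H
  1 × Br: no H
  1 × C: 3 H
  1 × C: 2 H
  1 × C: no H
  1 × F: no H
  1 × N: 2 H
  1 × O: no H
  Total hydrogens = 13.
Molecular formula: C15H13BrFNO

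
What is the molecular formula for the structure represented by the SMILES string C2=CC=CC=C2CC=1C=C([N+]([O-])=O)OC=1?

Heavy atoms from the SMILES: 11 C, 1 N, 3 O.
Implicit hydrogens by atom environment:
  7 × C (aromatic): 1 H each → 7
  3 × C (aromatic): no H
  1 × C: 2 H
  1 × N (charge +1): no H
  1 × O (aromatic): no H
  1 × O: no H
  1 × O (charge -1): no H
  Total hydrogens = 9.
Molecular formula: C11H9NO3

C11H9NO3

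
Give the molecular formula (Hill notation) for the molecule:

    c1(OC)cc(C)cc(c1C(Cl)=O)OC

C10H11ClO3

Heavy atoms from the SMILES: 10 C, 1 Cl, 3 O.
Implicit hydrogens by atom environment:
  4 × C (aromatic): no H
  3 × C: 3 H each → 9
  3 × O: no H
  2 × C (aromatic): 1 H each → 2
  1 × C: no H
  1 × Cl: no H
  Total hydrogens = 11.
Molecular formula: C10H11ClO3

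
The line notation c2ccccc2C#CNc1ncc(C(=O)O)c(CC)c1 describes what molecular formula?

C16H14N2O2

Heavy atoms from the SMILES: 16 C, 2 N, 2 O.
Implicit hydrogens by atom environment:
  7 × C (aromatic): 1 H each → 7
  4 × C (aromatic): no H
  3 × C: no H
  1 × C: 3 H
  1 × C: 2 H
  1 × N: 1 H
  1 × N (aromatic): no H
  1 × O: 1 H
  1 × O: no H
  Total hydrogens = 14.
Molecular formula: C16H14N2O2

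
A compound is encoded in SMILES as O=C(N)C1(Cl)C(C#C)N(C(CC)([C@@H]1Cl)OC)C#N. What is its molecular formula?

Heavy atoms from the SMILES: 11 C, 2 Cl, 3 N, 2 O.
Implicit hydrogens by atom environment:
  5 × C: no H
  3 × C: 1 H each → 3
  2 × C: 3 H each → 6
  2 × Cl: no H
  2 × N: no H
  2 × O: no H
  1 × C: 2 H
  1 × N: 2 H
  Total hydrogens = 13.
Molecular formula: C11H13Cl2N3O2

C11H13Cl2N3O2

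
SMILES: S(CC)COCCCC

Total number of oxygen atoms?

1

The symbol for oxygen appears 1 time in the SMILES.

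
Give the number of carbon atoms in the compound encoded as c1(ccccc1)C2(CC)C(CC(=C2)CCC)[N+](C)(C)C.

The symbol for carbon appears 19 times in the SMILES. Lowercase c denotes aromatic carbon and counts toward C.

19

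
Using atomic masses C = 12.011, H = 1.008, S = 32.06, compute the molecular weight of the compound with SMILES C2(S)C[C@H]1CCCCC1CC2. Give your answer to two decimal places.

170.31

Molecular formula: C10H18S.
M = 10×12.011 + 18×1.008 + 1×32.06 = 170.31 g/mol.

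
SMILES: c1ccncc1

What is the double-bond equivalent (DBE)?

Molecular formula from the SMILES: C5H5N.
DoU = (2C + 2 + N − H − X)/2 = (2·5 + 2 + 1 − 5 − 0)/2 = 8/2 = 4.
(Structurally: 1 ring(s) + 3 π bond(s) = 4.)

4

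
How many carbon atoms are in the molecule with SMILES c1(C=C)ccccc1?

The symbol for carbon appears 8 times in the SMILES. Lowercase c denotes aromatic carbon and counts toward C.

8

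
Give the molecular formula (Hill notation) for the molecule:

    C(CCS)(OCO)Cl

Heavy atoms from the SMILES: 4 C, 1 Cl, 2 O, 1 S.
Implicit hydrogens by atom environment:
  3 × C: 2 H each → 6
  1 × C: 1 H
  1 × Cl: no H
  1 × O: 1 H
  1 × O: no H
  1 × S: 1 H
  Total hydrogens = 9.
Molecular formula: C4H9ClO2S

C4H9ClO2S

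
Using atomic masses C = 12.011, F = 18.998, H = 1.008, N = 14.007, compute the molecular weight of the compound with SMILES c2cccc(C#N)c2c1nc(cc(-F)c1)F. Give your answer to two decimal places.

216.19

Molecular formula: C12H6F2N2.
M = 12×12.011 + 2×18.998 + 6×1.008 + 2×14.007 = 216.19 g/mol.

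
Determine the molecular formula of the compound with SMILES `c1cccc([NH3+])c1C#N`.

C7H7N2+

Heavy atoms from the SMILES: 7 C, 2 N.
Implicit hydrogens by atom environment:
  4 × C (aromatic): 1 H each → 4
  2 × C (aromatic): no H
  1 × C: no H
  1 × N (charge +1): 3 H
  1 × N: no H
  Total hydrogens = 7.
Net charge +1.
Molecular formula: C7H7N2+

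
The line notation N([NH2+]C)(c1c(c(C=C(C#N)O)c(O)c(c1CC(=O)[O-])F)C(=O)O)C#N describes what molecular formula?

Heavy atoms from the SMILES: 14 C, 1 F, 4 N, 6 O.
Implicit hydrogens by atom environment:
  6 × C (aromatic): no H
  5 × C: no H
  3 × N: no H
  3 × O: 1 H each → 3
  2 × O: no H
  1 × C: 3 H
  1 × C: 2 H
  1 × C: 1 H
  1 × F: no H
  1 × N (charge +1): 2 H
  1 × O (charge -1): no H
  Total hydrogens = 11.
Molecular formula: C14H11FN4O6

C14H11FN4O6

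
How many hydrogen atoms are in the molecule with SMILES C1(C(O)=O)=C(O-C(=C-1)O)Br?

3

Hydrogens are implicit in SMILES; fill each atom to its normal valence:
  3 × C (aromatic): no H
  2 × O: 1 H each → 2
  1 × Br: no H
  1 × C (aromatic): 1 H
  1 × C: no H
  1 × O (aromatic): no H
  1 × O: no H
  Total hydrogens = 3.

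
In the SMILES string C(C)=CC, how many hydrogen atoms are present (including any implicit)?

8

Hydrogens are implicit in SMILES; fill each atom to its normal valence:
  2 × C: 3 H each → 6
  2 × C: 1 H each → 2
  Total hydrogens = 8.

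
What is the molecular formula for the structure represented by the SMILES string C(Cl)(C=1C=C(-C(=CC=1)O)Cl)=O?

C7H4Cl2O2

Heavy atoms from the SMILES: 7 C, 2 Cl, 2 O.
Implicit hydrogens by atom environment:
  3 × C (aromatic): 1 H each → 3
  3 × C (aromatic): no H
  2 × Cl: no H
  1 × C: no H
  1 × O: 1 H
  1 × O: no H
  Total hydrogens = 4.
Molecular formula: C7H4Cl2O2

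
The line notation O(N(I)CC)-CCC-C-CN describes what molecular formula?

C7H17IN2O

Heavy atoms from the SMILES: 7 C, 1 I, 2 N, 1 O.
Implicit hydrogens by atom environment:
  6 × C: 2 H each → 12
  1 × C: 3 H
  1 × I: no H
  1 × N: 2 H
  1 × N: no H
  1 × O: no H
  Total hydrogens = 17.
Molecular formula: C7H17IN2O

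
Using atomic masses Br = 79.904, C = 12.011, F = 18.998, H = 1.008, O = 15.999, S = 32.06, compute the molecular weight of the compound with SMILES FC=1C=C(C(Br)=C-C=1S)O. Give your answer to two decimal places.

Molecular formula: C6H4BrFOS.
M = 1×79.904 + 6×12.011 + 1×18.998 + 4×1.008 + 1×15.999 + 1×32.06 = 223.06 g/mol.

223.06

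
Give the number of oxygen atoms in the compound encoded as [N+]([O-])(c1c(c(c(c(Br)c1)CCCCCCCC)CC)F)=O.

2

The symbol for oxygen appears 2 times in the SMILES.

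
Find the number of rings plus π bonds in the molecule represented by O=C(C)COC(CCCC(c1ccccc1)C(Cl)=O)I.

Molecular formula from the SMILES: C15H18ClIO3.
DoU = (2C + 2 + N − H − X)/2 = (2·15 + 2 + 0 − 18 − 2)/2 = 12/2 = 6.
(Structurally: 1 ring(s) + 5 π bond(s) = 6.)

6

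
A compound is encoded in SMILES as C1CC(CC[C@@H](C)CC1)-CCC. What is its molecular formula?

C12H24

Heavy atoms from the SMILES: 12 C.
Implicit hydrogens by atom environment:
  8 × C: 2 H each → 16
  2 × C: 3 H each → 6
  2 × C: 1 H each → 2
  Total hydrogens = 24.
Molecular formula: C12H24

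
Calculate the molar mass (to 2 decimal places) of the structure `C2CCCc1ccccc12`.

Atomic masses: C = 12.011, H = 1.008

132.21

Molecular formula: C10H12.
M = 10×12.011 + 12×1.008 = 132.21 g/mol.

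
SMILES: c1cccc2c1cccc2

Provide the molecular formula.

Heavy atoms from the SMILES: 10 C.
Implicit hydrogens by atom environment:
  8 × C (aromatic): 1 H each → 8
  2 × C (aromatic): no H
  Total hydrogens = 8.
Molecular formula: C10H8

C10H8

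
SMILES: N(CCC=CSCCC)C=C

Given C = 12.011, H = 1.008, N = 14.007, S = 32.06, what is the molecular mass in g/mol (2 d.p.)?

Molecular formula: C9H17NS.
M = 9×12.011 + 17×1.008 + 1×14.007 + 1×32.06 = 171.30 g/mol.

171.30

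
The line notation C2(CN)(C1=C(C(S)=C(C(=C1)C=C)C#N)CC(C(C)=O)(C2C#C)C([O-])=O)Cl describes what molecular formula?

C19H16ClN2O3S-

Heavy atoms from the SMILES: 19 C, 1 Cl, 2 N, 3 O, 1 S.
Implicit hydrogens by atom environment:
  6 × C: no H
  5 × C (aromatic): no H
  3 × C: 2 H each → 6
  3 × C: 1 H each → 3
  2 × O: no H
  1 × C: 3 H
  1 × C (aromatic): 1 H
  1 × Cl: no H
  1 × N: 2 H
  1 × N: no H
  1 × O (charge -1): no H
  1 × S: 1 H
  Total hydrogens = 16.
Net charge -1.
Molecular formula: C19H16ClN2O3S-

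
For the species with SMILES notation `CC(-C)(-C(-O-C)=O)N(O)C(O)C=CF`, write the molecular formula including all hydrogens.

Heavy atoms from the SMILES: 8 C, 1 F, 1 N, 4 O.
Implicit hydrogens by atom environment:
  3 × C: 3 H each → 9
  3 × C: 1 H each → 3
  2 × C: no H
  2 × O: 1 H each → 2
  2 × O: no H
  1 × F: no H
  1 × N: no H
  Total hydrogens = 14.
Molecular formula: C8H14FNO4

C8H14FNO4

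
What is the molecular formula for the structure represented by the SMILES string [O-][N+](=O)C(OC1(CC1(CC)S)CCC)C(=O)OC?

C11H19NO5S

Heavy atoms from the SMILES: 11 C, 1 N, 5 O, 1 S.
Implicit hydrogens by atom environment:
  4 × C: 2 H each → 8
  4 × O: no H
  3 × C: 3 H each → 9
  3 × C: no H
  1 × C: 1 H
  1 × N (charge +1): no H
  1 × O (charge -1): no H
  1 × S: 1 H
  Total hydrogens = 19.
Molecular formula: C11H19NO5S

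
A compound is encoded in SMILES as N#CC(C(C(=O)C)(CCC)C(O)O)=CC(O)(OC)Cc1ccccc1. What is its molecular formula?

Heavy atoms from the SMILES: 19 C, 1 N, 5 O.
Implicit hydrogens by atom environment:
  5 × C (aromatic): 1 H each → 5
  5 × C: no H
  3 × C: 3 H each → 9
  3 × C: 2 H each → 6
  3 × O: 1 H each → 3
  2 × C: 1 H each → 2
  2 × O: no H
  1 × C (aromatic): no H
  1 × N: no H
  Total hydrogens = 25.
Molecular formula: C19H25NO5

C19H25NO5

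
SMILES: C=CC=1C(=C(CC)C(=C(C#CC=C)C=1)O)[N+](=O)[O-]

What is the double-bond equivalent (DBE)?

9

Molecular formula from the SMILES: C14H13NO3.
DoU = (2C + 2 + N − H − X)/2 = (2·14 + 2 + 1 − 13 − 0)/2 = 18/2 = 9.
(Structurally: 1 ring(s) + 8 π bond(s) = 9.)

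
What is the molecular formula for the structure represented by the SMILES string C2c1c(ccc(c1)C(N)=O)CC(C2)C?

C12H15NO

Heavy atoms from the SMILES: 12 C, 1 N, 1 O.
Implicit hydrogens by atom environment:
  3 × C: 2 H each → 6
  3 × C (aromatic): 1 H each → 3
  3 × C (aromatic): no H
  1 × C: 3 H
  1 × C: 1 H
  1 × C: no H
  1 × N: 2 H
  1 × O: no H
  Total hydrogens = 15.
Molecular formula: C12H15NO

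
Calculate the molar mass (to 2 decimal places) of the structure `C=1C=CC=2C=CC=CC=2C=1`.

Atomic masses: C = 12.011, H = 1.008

Molecular formula: C10H8.
M = 10×12.011 + 8×1.008 = 128.17 g/mol.

128.17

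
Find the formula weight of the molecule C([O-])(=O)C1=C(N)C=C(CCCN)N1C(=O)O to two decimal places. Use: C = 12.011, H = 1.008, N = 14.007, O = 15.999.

226.21

Molecular formula: C9H12N3O4-.
M = 9×12.011 + 12×1.008 + 3×14.007 + 4×15.999 = 226.21 g/mol.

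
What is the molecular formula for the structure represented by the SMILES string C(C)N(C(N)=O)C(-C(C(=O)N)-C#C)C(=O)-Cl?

Heavy atoms from the SMILES: 9 C, 1 Cl, 3 N, 3 O.
Implicit hydrogens by atom environment:
  4 × C: no H
  3 × C: 1 H each → 3
  3 × O: no H
  2 × N: 2 H each → 4
  1 × C: 3 H
  1 × C: 2 H
  1 × Cl: no H
  1 × N: no H
  Total hydrogens = 12.
Molecular formula: C9H12ClN3O3

C9H12ClN3O3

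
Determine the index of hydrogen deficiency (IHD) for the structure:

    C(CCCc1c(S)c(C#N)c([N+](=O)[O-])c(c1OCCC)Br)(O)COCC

Molecular formula from the SMILES: C17H23BrN2O5S.
DoU = (2C + 2 + N − H − X)/2 = (2·17 + 2 + 2 − 23 − 1)/2 = 14/2 = 7.
(Structurally: 1 ring(s) + 6 π bond(s) = 7.)

7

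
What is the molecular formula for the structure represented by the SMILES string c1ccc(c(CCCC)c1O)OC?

C11H16O2

Heavy atoms from the SMILES: 11 C, 2 O.
Implicit hydrogens by atom environment:
  3 × C: 2 H each → 6
  3 × C (aromatic): 1 H each → 3
  3 × C (aromatic): no H
  2 × C: 3 H each → 6
  1 × O: 1 H
  1 × O: no H
  Total hydrogens = 16.
Molecular formula: C11H16O2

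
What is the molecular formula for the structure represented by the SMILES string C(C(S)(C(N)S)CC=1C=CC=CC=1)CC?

C12H19NS2

Heavy atoms from the SMILES: 12 C, 1 N, 2 S.
Implicit hydrogens by atom environment:
  5 × C (aromatic): 1 H each → 5
  3 × C: 2 H each → 6
  2 × S: 1 H each → 2
  1 × C: 3 H
  1 × C: 1 H
  1 × C: no H
  1 × C (aromatic): no H
  1 × N: 2 H
  Total hydrogens = 19.
Molecular formula: C12H19NS2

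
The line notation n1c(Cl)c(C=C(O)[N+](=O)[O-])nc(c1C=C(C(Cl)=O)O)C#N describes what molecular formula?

C10H4Cl2N4O5

Heavy atoms from the SMILES: 10 C, 2 Cl, 4 N, 5 O.
Implicit hydrogens by atom environment:
  4 × C (aromatic): no H
  4 × C: no H
  2 × C: 1 H each → 2
  2 × Cl: no H
  2 × N (aromatic): no H
  2 × O: 1 H each → 2
  2 × O: no H
  1 × N: no H
  1 × N (charge +1): no H
  1 × O (charge -1): no H
  Total hydrogens = 4.
Molecular formula: C10H4Cl2N4O5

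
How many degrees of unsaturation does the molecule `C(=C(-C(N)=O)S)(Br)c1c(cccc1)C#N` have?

8

Molecular formula from the SMILES: C10H7BrN2OS.
DoU = (2C + 2 + N − H − X)/2 = (2·10 + 2 + 2 − 7 − 1)/2 = 16/2 = 8.
(Structurally: 1 ring(s) + 7 π bond(s) = 8.)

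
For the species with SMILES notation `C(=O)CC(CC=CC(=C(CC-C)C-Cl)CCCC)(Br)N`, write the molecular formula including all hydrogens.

Heavy atoms from the SMILES: 1 Br, 16 C, 1 Cl, 1 N, 1 O.
Implicit hydrogens by atom environment:
  8 × C: 2 H each → 16
  3 × C: 1 H each → 3
  3 × C: no H
  2 × C: 3 H each → 6
  1 × Br: no H
  1 × Cl: no H
  1 × N: 2 H
  1 × O: no H
  Total hydrogens = 27.
Molecular formula: C16H27BrClNO

C16H27BrClNO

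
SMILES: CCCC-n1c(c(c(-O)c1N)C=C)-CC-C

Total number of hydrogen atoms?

22

Hydrogens are implicit in SMILES; fill each atom to its normal valence:
  6 × C: 2 H each → 12
  4 × C (aromatic): no H
  2 × C: 3 H each → 6
  1 × C: 1 H
  1 × N: 2 H
  1 × N (aromatic): no H
  1 × O: 1 H
  Total hydrogens = 22.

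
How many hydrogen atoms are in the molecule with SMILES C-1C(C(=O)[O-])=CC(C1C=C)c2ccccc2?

Hydrogens are implicit in SMILES; fill each atom to its normal valence:
  5 × C (aromatic): 1 H each → 5
  4 × C: 1 H each → 4
  2 × C: 2 H each → 4
  2 × C: no H
  1 × C (aromatic): no H
  1 × O: no H
  1 × O (charge -1): no H
  Total hydrogens = 13.

13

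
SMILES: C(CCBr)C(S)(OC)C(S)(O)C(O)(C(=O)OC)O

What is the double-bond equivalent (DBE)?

Molecular formula from the SMILES: C9H17BrO6S2.
DoU = (2C + 2 + N − H − X)/2 = (2·9 + 2 + 0 − 17 − 1)/2 = 2/2 = 1.
(Structurally: 0 ring(s) + 1 π bond(s) = 1.)

1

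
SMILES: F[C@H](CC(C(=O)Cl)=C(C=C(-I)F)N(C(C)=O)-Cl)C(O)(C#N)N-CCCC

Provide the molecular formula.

Heavy atoms from the SMILES: 15 C, 2 Cl, 2 F, 1 I, 3 N, 3 O.
Implicit hydrogens by atom environment:
  7 × C: no H
  4 × C: 2 H each → 8
  2 × C: 3 H each → 6
  2 × C: 1 H each → 2
  2 × Cl: no H
  2 × F: no H
  2 × N: no H
  2 × O: no H
  1 × I: no H
  1 × N: 1 H
  1 × O: 1 H
  Total hydrogens = 18.
Molecular formula: C15H18Cl2F2IN3O3

C15H18Cl2F2IN3O3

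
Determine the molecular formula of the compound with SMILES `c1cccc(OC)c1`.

Heavy atoms from the SMILES: 7 C, 1 O.
Implicit hydrogens by atom environment:
  5 × C (aromatic): 1 H each → 5
  1 × C: 3 H
  1 × C (aromatic): no H
  1 × O: no H
  Total hydrogens = 8.
Molecular formula: C7H8O

C7H8O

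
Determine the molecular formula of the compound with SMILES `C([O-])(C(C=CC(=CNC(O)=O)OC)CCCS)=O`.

Heavy atoms from the SMILES: 11 C, 1 N, 5 O, 1 S.
Implicit hydrogens by atom environment:
  4 × C: 1 H each → 4
  3 × C: 2 H each → 6
  3 × C: no H
  3 × O: no H
  1 × C: 3 H
  1 × N: 1 H
  1 × O: 1 H
  1 × O (charge -1): no H
  1 × S: 1 H
  Total hydrogens = 16.
Net charge -1.
Molecular formula: C11H16NO5S-

C11H16NO5S-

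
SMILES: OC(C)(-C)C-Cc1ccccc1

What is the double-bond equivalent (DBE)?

4

Molecular formula from the SMILES: C11H16O.
DoU = (2C + 2 + N − H − X)/2 = (2·11 + 2 + 0 − 16 − 0)/2 = 8/2 = 4.
(Structurally: 1 ring(s) + 3 π bond(s) = 4.)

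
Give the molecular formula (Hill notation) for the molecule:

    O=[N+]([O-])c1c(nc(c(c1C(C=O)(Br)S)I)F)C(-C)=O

C9H5BrFIN2O4S

Heavy atoms from the SMILES: 1 Br, 9 C, 1 F, 1 I, 2 N, 4 O, 1 S.
Implicit hydrogens by atom environment:
  5 × C (aromatic): no H
  3 × O: no H
  2 × C: no H
  1 × Br: no H
  1 × C: 3 H
  1 × C: 1 H
  1 × F: no H
  1 × I: no H
  1 × N (aromatic): no H
  1 × N (charge +1): no H
  1 × O (charge -1): no H
  1 × S: 1 H
  Total hydrogens = 5.
Molecular formula: C9H5BrFIN2O4S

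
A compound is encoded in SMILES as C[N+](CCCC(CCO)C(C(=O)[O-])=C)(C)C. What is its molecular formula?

Heavy atoms from the SMILES: 12 C, 1 N, 3 O.
Implicit hydrogens by atom environment:
  6 × C: 2 H each → 12
  3 × C: 3 H each → 9
  2 × C: no H
  1 × C: 1 H
  1 × N (charge +1): no H
  1 × O: 1 H
  1 × O: no H
  1 × O (charge -1): no H
  Total hydrogens = 23.
Molecular formula: C12H23NO3

C12H23NO3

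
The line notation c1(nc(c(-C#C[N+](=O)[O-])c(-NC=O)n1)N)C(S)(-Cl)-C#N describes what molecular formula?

C9H5ClN6O3S

Heavy atoms from the SMILES: 9 C, 1 Cl, 6 N, 3 O, 1 S.
Implicit hydrogens by atom environment:
  4 × C (aromatic): no H
  4 × C: no H
  2 × N (aromatic): no H
  2 × O: no H
  1 × C: 1 H
  1 × Cl: no H
  1 × N: 2 H
  1 × N: 1 H
  1 × N (charge +1): no H
  1 × N: no H
  1 × O (charge -1): no H
  1 × S: 1 H
  Total hydrogens = 5.
Molecular formula: C9H5ClN6O3S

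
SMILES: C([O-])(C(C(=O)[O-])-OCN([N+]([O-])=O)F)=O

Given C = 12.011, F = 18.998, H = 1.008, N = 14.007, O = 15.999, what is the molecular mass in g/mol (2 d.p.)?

Molecular formula: [C4H3FN2O7]2-.
M = 4×12.011 + 1×18.998 + 3×1.008 + 2×14.007 + 7×15.999 = 210.07 g/mol.

210.07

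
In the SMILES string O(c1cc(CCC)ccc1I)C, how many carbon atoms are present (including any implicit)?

10

The symbol for carbon appears 10 times in the SMILES. Lowercase c denotes aromatic carbon and counts toward C.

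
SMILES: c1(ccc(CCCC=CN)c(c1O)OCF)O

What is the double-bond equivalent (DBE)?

5

Molecular formula from the SMILES: C12H16FNO3.
DoU = (2C + 2 + N − H − X)/2 = (2·12 + 2 + 1 − 16 − 1)/2 = 10/2 = 5.
(Structurally: 1 ring(s) + 4 π bond(s) = 5.)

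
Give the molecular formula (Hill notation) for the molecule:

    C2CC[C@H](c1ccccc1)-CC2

Heavy atoms from the SMILES: 12 C.
Implicit hydrogens by atom environment:
  5 × C: 2 H each → 10
  5 × C (aromatic): 1 H each → 5
  1 × C: 1 H
  1 × C (aromatic): no H
  Total hydrogens = 16.
Molecular formula: C12H16

C12H16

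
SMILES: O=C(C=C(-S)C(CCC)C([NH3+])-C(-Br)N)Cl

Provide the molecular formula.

Heavy atoms from the SMILES: 1 Br, 9 C, 1 Cl, 2 N, 1 O, 1 S.
Implicit hydrogens by atom environment:
  4 × C: 1 H each → 4
  2 × C: 2 H each → 4
  2 × C: no H
  1 × Br: no H
  1 × C: 3 H
  1 × Cl: no H
  1 × N (charge +1): 3 H
  1 × N: 2 H
  1 × O: no H
  1 × S: 1 H
  Total hydrogens = 17.
Net charge +1.
Molecular formula: C9H17BrClN2OS+

C9H17BrClN2OS+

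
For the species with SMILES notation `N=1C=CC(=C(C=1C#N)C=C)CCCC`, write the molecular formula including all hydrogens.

Heavy atoms from the SMILES: 12 C, 2 N.
Implicit hydrogens by atom environment:
  4 × C: 2 H each → 8
  3 × C (aromatic): no H
  2 × C (aromatic): 1 H each → 2
  1 × C: 3 H
  1 × C: 1 H
  1 × C: no H
  1 × N (aromatic): no H
  1 × N: no H
  Total hydrogens = 14.
Molecular formula: C12H14N2

C12H14N2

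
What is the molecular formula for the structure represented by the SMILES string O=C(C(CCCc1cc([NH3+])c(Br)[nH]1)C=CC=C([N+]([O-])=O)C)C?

Heavy atoms from the SMILES: 1 Br, 15 C, 3 N, 3 O.
Implicit hydrogens by atom environment:
  4 × C: 1 H each → 4
  3 × C: 2 H each → 6
  3 × C (aromatic): no H
  2 × C: 3 H each → 6
  2 × C: no H
  2 × O: no H
  1 × Br: no H
  1 × C (aromatic): 1 H
  1 × N (charge +1): 3 H
  1 × N (aromatic): 1 H
  1 × N (charge +1): no H
  1 × O (charge -1): no H
  Total hydrogens = 21.
Net charge +1.
Molecular formula: C15H21BrN3O3+

C15H21BrN3O3+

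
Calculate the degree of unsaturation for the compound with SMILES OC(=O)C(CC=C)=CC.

Molecular formula from the SMILES: C7H10O2.
DoU = (2C + 2 + N − H − X)/2 = (2·7 + 2 + 0 − 10 − 0)/2 = 6/2 = 3.
(Structurally: 0 ring(s) + 3 π bond(s) = 3.)

3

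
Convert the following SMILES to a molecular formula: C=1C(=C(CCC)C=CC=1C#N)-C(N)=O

Heavy atoms from the SMILES: 11 C, 2 N, 1 O.
Implicit hydrogens by atom environment:
  3 × C (aromatic): 1 H each → 3
  3 × C (aromatic): no H
  2 × C: 2 H each → 4
  2 × C: no H
  1 × C: 3 H
  1 × N: 2 H
  1 × N: no H
  1 × O: no H
  Total hydrogens = 12.
Molecular formula: C11H12N2O

C11H12N2O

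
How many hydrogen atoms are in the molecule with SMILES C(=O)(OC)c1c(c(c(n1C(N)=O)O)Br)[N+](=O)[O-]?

Hydrogens are implicit in SMILES; fill each atom to its normal valence:
  4 × C (aromatic): no H
  4 × O: no H
  2 × C: no H
  1 × Br: no H
  1 × C: 3 H
  1 × N: 2 H
  1 × N (aromatic): no H
  1 × N (charge +1): no H
  1 × O: 1 H
  1 × O (charge -1): no H
  Total hydrogens = 6.

6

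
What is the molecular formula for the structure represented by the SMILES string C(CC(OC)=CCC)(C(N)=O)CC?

C10H19NO2

Heavy atoms from the SMILES: 10 C, 1 N, 2 O.
Implicit hydrogens by atom environment:
  3 × C: 3 H each → 9
  3 × C: 2 H each → 6
  2 × C: 1 H each → 2
  2 × C: no H
  2 × O: no H
  1 × N: 2 H
  Total hydrogens = 19.
Molecular formula: C10H19NO2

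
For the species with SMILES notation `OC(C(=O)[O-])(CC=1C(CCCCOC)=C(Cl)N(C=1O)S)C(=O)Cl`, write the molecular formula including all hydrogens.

C13H16Cl2NO6S-

Heavy atoms from the SMILES: 13 C, 2 Cl, 1 N, 6 O, 1 S.
Implicit hydrogens by atom environment:
  5 × C: 2 H each → 10
  4 × C (aromatic): no H
  3 × C: no H
  3 × O: no H
  2 × Cl: no H
  2 × O: 1 H each → 2
  1 × C: 3 H
  1 × N (aromatic): no H
  1 × O (charge -1): no H
  1 × S: 1 H
  Total hydrogens = 16.
Net charge -1.
Molecular formula: C13H16Cl2NO6S-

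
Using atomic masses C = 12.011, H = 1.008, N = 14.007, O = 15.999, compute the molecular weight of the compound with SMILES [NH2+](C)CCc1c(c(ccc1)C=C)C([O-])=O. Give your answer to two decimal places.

205.26

Molecular formula: C12H15NO2.
M = 12×12.011 + 15×1.008 + 1×14.007 + 2×15.999 = 205.26 g/mol.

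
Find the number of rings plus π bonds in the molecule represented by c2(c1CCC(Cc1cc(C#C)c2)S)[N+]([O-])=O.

8

Molecular formula from the SMILES: C12H11NO2S.
DoU = (2C + 2 + N − H − X)/2 = (2·12 + 2 + 1 − 11 − 0)/2 = 16/2 = 8.
(Structurally: 2 ring(s) + 6 π bond(s) = 8.)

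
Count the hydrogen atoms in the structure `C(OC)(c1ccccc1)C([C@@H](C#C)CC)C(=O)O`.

18

Hydrogens are implicit in SMILES; fill each atom to its normal valence:
  5 × C (aromatic): 1 H each → 5
  4 × C: 1 H each → 4
  2 × C: 3 H each → 6
  2 × C: no H
  2 × O: no H
  1 × C: 2 H
  1 × C (aromatic): no H
  1 × O: 1 H
  Total hydrogens = 18.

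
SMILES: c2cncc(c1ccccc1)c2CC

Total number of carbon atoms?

13

The symbol for carbon appears 13 times in the SMILES. Lowercase c denotes aromatic carbon and counts toward C.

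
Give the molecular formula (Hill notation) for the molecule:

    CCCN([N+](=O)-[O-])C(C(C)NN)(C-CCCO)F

Heavy atoms from the SMILES: 10 C, 1 F, 4 N, 3 O.
Implicit hydrogens by atom environment:
  6 × C: 2 H each → 12
  2 × C: 3 H each → 6
  1 × C: 1 H
  1 × C: no H
  1 × F: no H
  1 × N: 2 H
  1 × N: 1 H
  1 × N: no H
  1 × N (charge +1): no H
  1 × O: 1 H
  1 × O: no H
  1 × O (charge -1): no H
  Total hydrogens = 23.
Molecular formula: C10H23FN4O3

C10H23FN4O3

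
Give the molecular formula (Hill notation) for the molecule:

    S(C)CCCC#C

Heavy atoms from the SMILES: 6 C, 1 S.
Implicit hydrogens by atom environment:
  3 × C: 2 H each → 6
  1 × C: 3 H
  1 × C: 1 H
  1 × C: no H
  1 × S: no H
  Total hydrogens = 10.
Molecular formula: C6H10S

C6H10S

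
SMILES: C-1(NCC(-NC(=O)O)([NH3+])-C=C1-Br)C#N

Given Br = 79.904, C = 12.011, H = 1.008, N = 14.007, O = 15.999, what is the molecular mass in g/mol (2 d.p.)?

262.09

Molecular formula: C7H10BrN4O2+.
M = 1×79.904 + 7×12.011 + 10×1.008 + 4×14.007 + 2×15.999 = 262.09 g/mol.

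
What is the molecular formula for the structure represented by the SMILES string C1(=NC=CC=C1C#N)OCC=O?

C8H6N2O2

Heavy atoms from the SMILES: 8 C, 2 N, 2 O.
Implicit hydrogens by atom environment:
  3 × C (aromatic): 1 H each → 3
  2 × C (aromatic): no H
  2 × O: no H
  1 × C: 2 H
  1 × C: 1 H
  1 × C: no H
  1 × N (aromatic): no H
  1 × N: no H
  Total hydrogens = 6.
Molecular formula: C8H6N2O2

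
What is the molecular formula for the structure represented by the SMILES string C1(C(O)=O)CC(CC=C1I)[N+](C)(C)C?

C10H17INO2+

Heavy atoms from the SMILES: 10 C, 1 I, 1 N, 2 O.
Implicit hydrogens by atom environment:
  3 × C: 3 H each → 9
  3 × C: 1 H each → 3
  2 × C: 2 H each → 4
  2 × C: no H
  1 × I: no H
  1 × N (charge +1): no H
  1 × O: 1 H
  1 × O: no H
  Total hydrogens = 17.
Net charge +1.
Molecular formula: C10H17INO2+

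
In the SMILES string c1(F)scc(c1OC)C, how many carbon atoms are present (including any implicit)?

The symbol for carbon appears 6 times in the SMILES. Lowercase c denotes aromatic carbon and counts toward C.

6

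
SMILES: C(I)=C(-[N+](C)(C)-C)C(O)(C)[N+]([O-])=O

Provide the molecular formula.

C7H14IN2O3+

Heavy atoms from the SMILES: 7 C, 1 I, 2 N, 3 O.
Implicit hydrogens by atom environment:
  4 × C: 3 H each → 12
  2 × C: no H
  2 × N (charge +1): no H
  1 × C: 1 H
  1 × I: no H
  1 × O: 1 H
  1 × O: no H
  1 × O (charge -1): no H
  Total hydrogens = 14.
Net charge +1.
Molecular formula: C7H14IN2O3+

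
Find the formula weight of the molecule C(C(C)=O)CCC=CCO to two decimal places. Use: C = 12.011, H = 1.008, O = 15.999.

Molecular formula: C8H14O2.
M = 8×12.011 + 14×1.008 + 2×15.999 = 142.20 g/mol.

142.20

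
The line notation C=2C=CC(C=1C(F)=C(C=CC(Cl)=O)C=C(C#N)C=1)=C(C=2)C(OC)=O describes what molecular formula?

C18H11ClFNO3

Heavy atoms from the SMILES: 18 C, 1 Cl, 1 F, 1 N, 3 O.
Implicit hydrogens by atom environment:
  6 × C (aromatic): 1 H each → 6
  6 × C (aromatic): no H
  3 × C: no H
  3 × O: no H
  2 × C: 1 H each → 2
  1 × C: 3 H
  1 × Cl: no H
  1 × F: no H
  1 × N: no H
  Total hydrogens = 11.
Molecular formula: C18H11ClFNO3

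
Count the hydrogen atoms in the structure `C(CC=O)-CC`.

Hydrogens are implicit in SMILES; fill each atom to its normal valence:
  3 × C: 2 H each → 6
  1 × C: 3 H
  1 × C: 1 H
  1 × O: no H
  Total hydrogens = 10.

10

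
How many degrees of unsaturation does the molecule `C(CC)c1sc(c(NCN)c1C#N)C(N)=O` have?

Molecular formula from the SMILES: C10H14N4OS.
DoU = (2C + 2 + N − H − X)/2 = (2·10 + 2 + 4 − 14 − 0)/2 = 12/2 = 6.
(Structurally: 1 ring(s) + 5 π bond(s) = 6.)

6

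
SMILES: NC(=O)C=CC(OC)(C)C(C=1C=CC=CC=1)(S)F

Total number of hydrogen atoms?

Hydrogens are implicit in SMILES; fill each atom to its normal valence:
  5 × C (aromatic): 1 H each → 5
  3 × C: no H
  2 × C: 3 H each → 6
  2 × C: 1 H each → 2
  2 × O: no H
  1 × C (aromatic): no H
  1 × F: no H
  1 × N: 2 H
  1 × S: 1 H
  Total hydrogens = 16.

16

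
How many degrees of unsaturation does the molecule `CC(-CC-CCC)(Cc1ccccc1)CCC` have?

Molecular formula from the SMILES: C17H28.
DoU = (2C + 2 + N − H − X)/2 = (2·17 + 2 + 0 − 28 − 0)/2 = 8/2 = 4.
(Structurally: 1 ring(s) + 3 π bond(s) = 4.)

4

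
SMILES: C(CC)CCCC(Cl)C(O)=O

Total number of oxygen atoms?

The symbol for oxygen appears 2 times in the SMILES.

2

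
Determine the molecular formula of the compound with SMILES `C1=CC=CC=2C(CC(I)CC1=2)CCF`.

Heavy atoms from the SMILES: 12 C, 1 F, 1 I.
Implicit hydrogens by atom environment:
  4 × C: 2 H each → 8
  4 × C (aromatic): 1 H each → 4
  2 × C: 1 H each → 2
  2 × C (aromatic): no H
  1 × F: no H
  1 × I: no H
  Total hydrogens = 14.
Molecular formula: C12H14FI

C12H14FI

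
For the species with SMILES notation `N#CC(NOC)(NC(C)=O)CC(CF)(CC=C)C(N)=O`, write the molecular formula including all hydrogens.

Heavy atoms from the SMILES: 12 C, 1 F, 4 N, 3 O.
Implicit hydrogens by atom environment:
  5 × C: no H
  4 × C: 2 H each → 8
  3 × O: no H
  2 × C: 3 H each → 6
  2 × N: 1 H each → 2
  1 × C: 1 H
  1 × F: no H
  1 × N: 2 H
  1 × N: no H
  Total hydrogens = 19.
Molecular formula: C12H19FN4O3

C12H19FN4O3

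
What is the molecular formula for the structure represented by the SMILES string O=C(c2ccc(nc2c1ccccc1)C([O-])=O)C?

Heavy atoms from the SMILES: 14 C, 1 N, 3 O.
Implicit hydrogens by atom environment:
  7 × C (aromatic): 1 H each → 7
  4 × C (aromatic): no H
  2 × C: no H
  2 × O: no H
  1 × C: 3 H
  1 × N (aromatic): no H
  1 × O (charge -1): no H
  Total hydrogens = 10.
Net charge -1.
Molecular formula: C14H10NO3-

C14H10NO3-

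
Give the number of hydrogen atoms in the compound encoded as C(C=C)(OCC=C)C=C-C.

Hydrogens are implicit in SMILES; fill each atom to its normal valence:
  5 × C: 1 H each → 5
  3 × C: 2 H each → 6
  1 × C: 3 H
  1 × O: no H
  Total hydrogens = 14.

14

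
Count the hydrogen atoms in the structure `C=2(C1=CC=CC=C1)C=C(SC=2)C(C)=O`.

10

Hydrogens are implicit in SMILES; fill each atom to its normal valence:
  7 × C (aromatic): 1 H each → 7
  3 × C (aromatic): no H
  1 × C: 3 H
  1 × C: no H
  1 × O: no H
  1 × S (aromatic): no H
  Total hydrogens = 10.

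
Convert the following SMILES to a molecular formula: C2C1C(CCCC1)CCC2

Heavy atoms from the SMILES: 10 C.
Implicit hydrogens by atom environment:
  8 × C: 2 H each → 16
  2 × C: 1 H each → 2
  Total hydrogens = 18.
Molecular formula: C10H18

C10H18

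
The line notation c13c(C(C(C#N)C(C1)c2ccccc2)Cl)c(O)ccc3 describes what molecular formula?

C17H14ClNO

Heavy atoms from the SMILES: 17 C, 1 Cl, 1 N, 1 O.
Implicit hydrogens by atom environment:
  8 × C (aromatic): 1 H each → 8
  4 × C (aromatic): no H
  3 × C: 1 H each → 3
  1 × C: 2 H
  1 × C: no H
  1 × Cl: no H
  1 × N: no H
  1 × O: 1 H
  Total hydrogens = 14.
Molecular formula: C17H14ClNO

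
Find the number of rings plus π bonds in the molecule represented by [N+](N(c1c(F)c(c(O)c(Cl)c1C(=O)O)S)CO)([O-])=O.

Molecular formula from the SMILES: C8H6ClFN2O6S.
DoU = (2C + 2 + N − H − X)/2 = (2·8 + 2 + 2 − 6 − 2)/2 = 12/2 = 6.
(Structurally: 1 ring(s) + 5 π bond(s) = 6.)

6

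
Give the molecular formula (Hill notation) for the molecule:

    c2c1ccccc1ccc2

C10H8

Heavy atoms from the SMILES: 10 C.
Implicit hydrogens by atom environment:
  8 × C (aromatic): 1 H each → 8
  2 × C (aromatic): no H
  Total hydrogens = 8.
Molecular formula: C10H8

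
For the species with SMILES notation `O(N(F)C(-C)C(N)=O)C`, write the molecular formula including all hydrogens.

C4H9FN2O2

Heavy atoms from the SMILES: 4 C, 1 F, 2 N, 2 O.
Implicit hydrogens by atom environment:
  2 × C: 3 H each → 6
  2 × O: no H
  1 × C: 1 H
  1 × C: no H
  1 × F: no H
  1 × N: 2 H
  1 × N: no H
  Total hydrogens = 9.
Molecular formula: C4H9FN2O2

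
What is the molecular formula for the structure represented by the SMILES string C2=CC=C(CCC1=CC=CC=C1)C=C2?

C14H14

Heavy atoms from the SMILES: 14 C.
Implicit hydrogens by atom environment:
  10 × C (aromatic): 1 H each → 10
  2 × C: 2 H each → 4
  2 × C (aromatic): no H
  Total hydrogens = 14.
Molecular formula: C14H14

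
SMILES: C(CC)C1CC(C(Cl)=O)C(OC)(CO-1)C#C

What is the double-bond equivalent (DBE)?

4

Molecular formula from the SMILES: C12H17ClO3.
DoU = (2C + 2 + N − H − X)/2 = (2·12 + 2 + 0 − 17 − 1)/2 = 8/2 = 4.
(Structurally: 1 ring(s) + 3 π bond(s) = 4.)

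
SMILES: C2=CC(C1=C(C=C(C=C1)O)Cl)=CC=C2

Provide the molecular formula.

Heavy atoms from the SMILES: 12 C, 1 Cl, 1 O.
Implicit hydrogens by atom environment:
  8 × C (aromatic): 1 H each → 8
  4 × C (aromatic): no H
  1 × Cl: no H
  1 × O: 1 H
  Total hydrogens = 9.
Molecular formula: C12H9ClO

C12H9ClO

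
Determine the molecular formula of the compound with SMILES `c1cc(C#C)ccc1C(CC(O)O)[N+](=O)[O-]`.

Heavy atoms from the SMILES: 11 C, 1 N, 4 O.
Implicit hydrogens by atom environment:
  4 × C (aromatic): 1 H each → 4
  3 × C: 1 H each → 3
  2 × C (aromatic): no H
  2 × O: 1 H each → 2
  1 × C: 2 H
  1 × C: no H
  1 × N (charge +1): no H
  1 × O: no H
  1 × O (charge -1): no H
  Total hydrogens = 11.
Molecular formula: C11H11NO4

C11H11NO4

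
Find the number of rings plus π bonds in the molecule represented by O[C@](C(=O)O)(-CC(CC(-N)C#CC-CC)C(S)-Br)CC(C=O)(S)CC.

Molecular formula from the SMILES: C17H28BrNO4S2.
DoU = (2C + 2 + N − H − X)/2 = (2·17 + 2 + 1 − 28 − 1)/2 = 8/2 = 4.
(Structurally: 0 ring(s) + 4 π bond(s) = 4.)

4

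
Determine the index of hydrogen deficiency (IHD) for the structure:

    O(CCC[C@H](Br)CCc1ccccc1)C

Molecular formula from the SMILES: C13H19BrO.
DoU = (2C + 2 + N − H − X)/2 = (2·13 + 2 + 0 − 19 − 1)/2 = 8/2 = 4.
(Structurally: 1 ring(s) + 3 π bond(s) = 4.)

4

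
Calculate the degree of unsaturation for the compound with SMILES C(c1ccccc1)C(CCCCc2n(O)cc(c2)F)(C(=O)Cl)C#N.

Molecular formula from the SMILES: C18H18ClFN2O2.
DoU = (2C + 2 + N − H − X)/2 = (2·18 + 2 + 2 − 18 − 2)/2 = 20/2 = 10.
(Structurally: 2 ring(s) + 8 π bond(s) = 10.)

10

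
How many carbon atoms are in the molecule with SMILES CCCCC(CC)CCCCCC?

13

The symbol for carbon appears 13 times in the SMILES.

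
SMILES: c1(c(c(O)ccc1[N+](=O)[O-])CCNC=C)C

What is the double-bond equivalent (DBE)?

6

Molecular formula from the SMILES: C11H14N2O3.
DoU = (2C + 2 + N − H − X)/2 = (2·11 + 2 + 2 − 14 − 0)/2 = 12/2 = 6.
(Structurally: 1 ring(s) + 5 π bond(s) = 6.)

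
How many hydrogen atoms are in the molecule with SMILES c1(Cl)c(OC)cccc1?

7

Hydrogens are implicit in SMILES; fill each atom to its normal valence:
  4 × C (aromatic): 1 H each → 4
  2 × C (aromatic): no H
  1 × C: 3 H
  1 × Cl: no H
  1 × O: no H
  Total hydrogens = 7.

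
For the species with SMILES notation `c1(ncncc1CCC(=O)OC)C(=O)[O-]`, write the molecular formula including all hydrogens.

C9H9N2O4-

Heavy atoms from the SMILES: 9 C, 2 N, 4 O.
Implicit hydrogens by atom environment:
  3 × O: no H
  2 × C: 2 H each → 4
  2 × C (aromatic): 1 H each → 2
  2 × C (aromatic): no H
  2 × C: no H
  2 × N (aromatic): no H
  1 × C: 3 H
  1 × O (charge -1): no H
  Total hydrogens = 9.
Net charge -1.
Molecular formula: C9H9N2O4-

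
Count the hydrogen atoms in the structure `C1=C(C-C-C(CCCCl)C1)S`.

Hydrogens are implicit in SMILES; fill each atom to its normal valence:
  6 × C: 2 H each → 12
  2 × C: 1 H each → 2
  1 × C: no H
  1 × Cl: no H
  1 × S: 1 H
  Total hydrogens = 15.

15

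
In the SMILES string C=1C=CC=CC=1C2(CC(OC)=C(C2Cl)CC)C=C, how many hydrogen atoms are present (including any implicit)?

Hydrogens are implicit in SMILES; fill each atom to its normal valence:
  5 × C (aromatic): 1 H each → 5
  3 × C: 2 H each → 6
  3 × C: no H
  2 × C: 3 H each → 6
  2 × C: 1 H each → 2
  1 × C (aromatic): no H
  1 × Cl: no H
  1 × O: no H
  Total hydrogens = 19.

19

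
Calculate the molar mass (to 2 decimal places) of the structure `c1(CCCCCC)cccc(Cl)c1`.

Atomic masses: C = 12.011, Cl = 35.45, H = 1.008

196.72

Molecular formula: C12H17Cl.
M = 12×12.011 + 1×35.45 + 17×1.008 = 196.72 g/mol.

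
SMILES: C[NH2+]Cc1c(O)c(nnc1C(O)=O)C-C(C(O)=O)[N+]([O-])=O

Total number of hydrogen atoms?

Hydrogens are implicit in SMILES; fill each atom to its normal valence:
  4 × C (aromatic): no H
  3 × O: 1 H each → 3
  3 × O: no H
  2 × C: 2 H each → 4
  2 × C: no H
  2 × N (aromatic): no H
  1 × C: 3 H
  1 × C: 1 H
  1 × N (charge +1): 2 H
  1 × N (charge +1): no H
  1 × O (charge -1): no H
  Total hydrogens = 13.

13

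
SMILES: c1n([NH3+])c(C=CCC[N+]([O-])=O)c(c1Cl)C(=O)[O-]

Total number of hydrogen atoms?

10

Hydrogens are implicit in SMILES; fill each atom to its normal valence:
  3 × C (aromatic): no H
  2 × C: 2 H each → 4
  2 × C: 1 H each → 2
  2 × O: no H
  2 × O (charge -1): no H
  1 × C (aromatic): 1 H
  1 × C: no H
  1 × Cl: no H
  1 × N (charge +1): 3 H
  1 × N (aromatic): no H
  1 × N (charge +1): no H
  Total hydrogens = 10.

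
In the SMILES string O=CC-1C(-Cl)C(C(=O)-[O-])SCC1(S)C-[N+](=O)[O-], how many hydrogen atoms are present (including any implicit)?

Hydrogens are implicit in SMILES; fill each atom to its normal valence:
  4 × C: 1 H each → 4
  3 × O: no H
  2 × C: 2 H each → 4
  2 × C: no H
  2 × O (charge -1): no H
  1 × Cl: no H
  1 × N (charge +1): no H
  1 × S: 1 H
  1 × S: no H
  Total hydrogens = 9.

9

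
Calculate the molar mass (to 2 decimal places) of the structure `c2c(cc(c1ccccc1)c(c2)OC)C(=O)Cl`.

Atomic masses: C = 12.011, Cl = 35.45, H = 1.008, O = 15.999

Molecular formula: C14H11ClO2.
M = 14×12.011 + 1×35.45 + 11×1.008 + 2×15.999 = 246.69 g/mol.

246.69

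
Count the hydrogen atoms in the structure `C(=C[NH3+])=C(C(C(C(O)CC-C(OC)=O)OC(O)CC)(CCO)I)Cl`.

26

Hydrogens are implicit in SMILES; fill each atom to its normal valence:
  5 × C: 2 H each → 10
  4 × C: 1 H each → 4
  4 × C: no H
  3 × O: 1 H each → 3
  3 × O: no H
  2 × C: 3 H each → 6
  1 × Cl: no H
  1 × I: no H
  1 × N (charge +1): 3 H
  Total hydrogens = 26.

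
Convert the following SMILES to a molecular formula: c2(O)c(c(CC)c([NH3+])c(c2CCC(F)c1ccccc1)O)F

C17H20F2NO2+

Heavy atoms from the SMILES: 17 C, 2 F, 1 N, 2 O.
Implicit hydrogens by atom environment:
  7 × C (aromatic): no H
  5 × C (aromatic): 1 H each → 5
  3 × C: 2 H each → 6
  2 × F: no H
  2 × O: 1 H each → 2
  1 × C: 3 H
  1 × C: 1 H
  1 × N (charge +1): 3 H
  Total hydrogens = 20.
Net charge +1.
Molecular formula: C17H20F2NO2+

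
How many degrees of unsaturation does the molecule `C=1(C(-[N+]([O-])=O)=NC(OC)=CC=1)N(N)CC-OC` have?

Molecular formula from the SMILES: C9H14N4O4.
DoU = (2C + 2 + N − H − X)/2 = (2·9 + 2 + 4 − 14 − 0)/2 = 10/2 = 5.
(Structurally: 1 ring(s) + 4 π bond(s) = 5.)

5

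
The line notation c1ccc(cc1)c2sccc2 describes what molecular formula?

C10H8S

Heavy atoms from the SMILES: 10 C, 1 S.
Implicit hydrogens by atom environment:
  8 × C (aromatic): 1 H each → 8
  2 × C (aromatic): no H
  1 × S (aromatic): no H
  Total hydrogens = 8.
Molecular formula: C10H8S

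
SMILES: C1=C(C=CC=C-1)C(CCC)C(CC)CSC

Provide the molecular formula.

Heavy atoms from the SMILES: 15 C, 1 S.
Implicit hydrogens by atom environment:
  5 × C (aromatic): 1 H each → 5
  4 × C: 2 H each → 8
  3 × C: 3 H each → 9
  2 × C: 1 H each → 2
  1 × C (aromatic): no H
  1 × S: no H
  Total hydrogens = 24.
Molecular formula: C15H24S

C15H24S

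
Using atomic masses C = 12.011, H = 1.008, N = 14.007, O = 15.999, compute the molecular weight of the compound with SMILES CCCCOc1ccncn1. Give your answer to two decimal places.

152.20

Molecular formula: C8H12N2O.
M = 8×12.011 + 12×1.008 + 2×14.007 + 1×15.999 = 152.20 g/mol.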